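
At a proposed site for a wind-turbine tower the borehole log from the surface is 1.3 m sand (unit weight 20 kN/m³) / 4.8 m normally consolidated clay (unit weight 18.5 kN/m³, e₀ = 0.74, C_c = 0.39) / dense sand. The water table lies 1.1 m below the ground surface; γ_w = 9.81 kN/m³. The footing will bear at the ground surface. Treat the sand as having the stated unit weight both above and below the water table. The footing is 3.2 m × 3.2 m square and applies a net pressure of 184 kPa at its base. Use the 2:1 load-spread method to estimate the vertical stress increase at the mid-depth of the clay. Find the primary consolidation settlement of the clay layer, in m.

Mid-depth of clay below the ground surface: z = 1.3 + 4.8/2 = 3.7 m.
Total vertical stress at mid-clay: σ_v = 20×1.3 + 18.5×2.4 = 70.4 kPa.
Pore pressure: u = 9.81×(3.7 − 1.1) = 25.506 kPa.
Initial effective stress: σ'_0 = σ_v − u = 70.4 − 25.506 = 44.894 kPa.
Stress increase at mid-clay by the 2:1 spreading method:
Δσ = qBL/((B+z)(L+z)) = 184×3.2×3.2/((3.2+3.7)(3.2+3.7)) = 39.575 kPa
Final effective stress: σ'_f = σ'_0 + Δσ = 44.894 + 39.575 = 84.469 kPa.
Normally consolidated clay, so the full stress increment lies on the virgin compression line:
S_c = C_c·H/(1+e₀)·log₁₀(σ'_f/σ'_0) = 0.39×4.8/(1+0.74)×log₁₀(84.469/44.894)
    = 1.0759 × 0.27451 = 0.2953 m

S_c ≈ 0.295 m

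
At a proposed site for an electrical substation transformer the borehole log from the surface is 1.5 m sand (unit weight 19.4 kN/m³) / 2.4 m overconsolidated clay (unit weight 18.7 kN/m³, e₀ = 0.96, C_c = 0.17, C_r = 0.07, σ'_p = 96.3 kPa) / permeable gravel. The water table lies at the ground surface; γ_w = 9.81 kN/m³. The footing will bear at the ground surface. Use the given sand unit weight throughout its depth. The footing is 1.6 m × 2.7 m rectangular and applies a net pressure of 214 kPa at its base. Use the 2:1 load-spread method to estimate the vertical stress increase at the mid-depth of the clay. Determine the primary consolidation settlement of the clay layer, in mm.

Mid-depth of clay below the ground surface: z = 1.5 + 2.4/2 = 2.7 m.
Total vertical stress at mid-clay: σ_v = 19.4×1.5 + 18.7×1.2 = 51.54 kPa.
Pore pressure: u = 9.81×(2.7 − 0) = 26.487 kPa.
Initial effective stress: σ'_0 = σ_v − u = 51.54 − 26.487 = 25.053 kPa.
Stress increase at mid-clay by the 2:1 spreading method:
Δσ = qBL/((B+z)(L+z)) = 214×1.6×2.7/((1.6+2.7)(2.7+2.7)) = 39.814 kPa
Final effective stress: σ'_f = 25.053 + 39.814 = 64.867 kPa.
σ'_f = 64.867 ≤ σ'_p = 96.3 kPa, so the clay remains overconsolidated and only the recompression index applies:
S_c = C_r·H/(1+e₀)·log₁₀(σ'_f/σ'_0) = 0.07×2.4/1.96×log₁₀(64.867/25.053)
    = 0.085715 × 0.41316 = 0.03541 m

S_c ≈ 35.4 mm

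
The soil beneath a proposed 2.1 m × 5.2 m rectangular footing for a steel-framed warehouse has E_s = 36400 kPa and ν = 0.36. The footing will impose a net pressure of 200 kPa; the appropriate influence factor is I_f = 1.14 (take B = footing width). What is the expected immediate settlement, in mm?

Immediate (elastic) settlement: S_e = q·B·(1−ν²)/E_s · I_f.
S_e = 200 × 2.1 × (1 − 0.36²) / 36400 × 1.14
    = 200 × 2.1 × 0.8704 / 36400 × 1.14
    = 0.01145 m = 11.45 mm

S_e ≈ 11.4 mm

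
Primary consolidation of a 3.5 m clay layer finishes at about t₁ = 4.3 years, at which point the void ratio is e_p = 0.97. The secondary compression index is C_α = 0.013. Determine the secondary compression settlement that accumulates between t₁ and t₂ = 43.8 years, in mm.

Secondary compression: S_s = C_α·H/(1+e_p)·log₁₀(t₂/t₁)
S_s = 0.013×3.5/(1+0.97)×log₁₀(43.8/4.3)
    = 0.0231 × 1.008 = 0.02328 m

S_s ≈ 23.3 mm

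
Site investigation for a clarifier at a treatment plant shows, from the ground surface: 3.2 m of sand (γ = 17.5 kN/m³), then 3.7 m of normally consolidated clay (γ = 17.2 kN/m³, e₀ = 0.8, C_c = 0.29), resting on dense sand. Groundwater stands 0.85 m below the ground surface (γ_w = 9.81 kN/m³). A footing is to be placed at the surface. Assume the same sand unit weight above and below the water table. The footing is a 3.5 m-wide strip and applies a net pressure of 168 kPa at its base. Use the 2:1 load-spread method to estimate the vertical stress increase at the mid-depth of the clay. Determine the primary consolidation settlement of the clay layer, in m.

S_c ≈ 0.235 m

Mid-depth of clay below the ground surface: z = 3.2 + 3.7/2 = 5.05 m.
Total vertical stress at mid-clay: σ_v = 17.5×3.2 + 17.2×1.85 = 87.82 kPa.
Pore pressure: u = 9.81×(5.05 − 0.85) = 41.202 kPa.
Initial effective stress: σ'_0 = σ_v − u = 87.82 − 41.202 = 46.618 kPa.
Stress increase at mid-clay by the 2:1 spreading method:
Δσ = qB/(B+z) = 168×3.5/(3.5+5.05) = 68.772 kPa
Final effective stress: σ'_f = σ'_0 + Δσ = 46.618 + 68.772 = 115.39 kPa.
Normally consolidated clay, so the full stress increment lies on the virgin compression line:
S_c = C_c·H/(1+e₀)·log₁₀(σ'_f/σ'_0) = 0.29×3.7/(1+0.8)×log₁₀(115.39/46.618)
    = 0.59611 × 0.39361 = 0.2346 m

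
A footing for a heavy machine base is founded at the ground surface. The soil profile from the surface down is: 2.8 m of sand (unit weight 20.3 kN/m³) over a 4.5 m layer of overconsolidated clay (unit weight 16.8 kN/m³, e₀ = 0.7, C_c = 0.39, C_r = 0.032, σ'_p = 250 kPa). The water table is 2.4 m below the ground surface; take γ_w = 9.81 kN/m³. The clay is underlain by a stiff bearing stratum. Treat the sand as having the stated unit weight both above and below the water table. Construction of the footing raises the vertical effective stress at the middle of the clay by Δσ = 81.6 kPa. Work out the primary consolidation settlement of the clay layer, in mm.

Mid-depth of clay below the ground surface: z = 2.8 + 4.5/2 = 5.05 m.
Total vertical stress at mid-clay: σ_v = 20.3×2.8 + 16.8×2.25 = 94.64 kPa.
Pore pressure: u = 9.81×(5.05 − 2.4) = 25.997 kPa.
Initial effective stress: σ'_0 = σ_v − u = 94.64 − 25.997 = 68.643 kPa.
Final effective stress: σ'_f = 68.643 + 81.6 = 150.24 kPa.
σ'_f = 150.24 ≤ σ'_p = 250 kPa, so the clay remains overconsolidated and only the recompression index applies:
S_c = C_r·H/(1+e₀)·log₁₀(σ'_f/σ'_0) = 0.032×4.5/1.7×log₁₀(150.24/68.643)
    = 0.084707 × 0.34019 = 0.02882 m

S_c ≈ 28.8 mm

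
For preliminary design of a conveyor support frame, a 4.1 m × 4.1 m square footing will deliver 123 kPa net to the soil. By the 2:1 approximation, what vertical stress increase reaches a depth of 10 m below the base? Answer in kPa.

Δσ_z ≈ 10.4 kPa

By the 2:1 method the load spreads at 1 horizontal : 2 vertical, so at depth z the loaded area has grown by z in each plan dimension:
Δσ = qBL/((B+z)(L+z)) = 123×4.1×4.1/((4.1+10)(4.1+10)) = 10.4 kPa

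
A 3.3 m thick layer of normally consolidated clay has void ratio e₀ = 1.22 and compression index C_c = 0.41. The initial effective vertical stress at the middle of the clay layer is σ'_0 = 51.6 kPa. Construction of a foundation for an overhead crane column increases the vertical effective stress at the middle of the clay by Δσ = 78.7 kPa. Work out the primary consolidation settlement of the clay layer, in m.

Final effective stress: σ'_f = σ'_0 + Δσ = 51.6 + 78.7 = 130.3 kPa.
Normally consolidated clay, so the full stress increment lies on the virgin compression line:
S_c = C_c·H/(1+e₀)·log₁₀(σ'_f/σ'_0) = 0.41×3.3/(1+1.22)×log₁₀(130.3/51.6)
    = 0.60946 × 0.40229 = 0.2452 m

S_c ≈ 0.245 m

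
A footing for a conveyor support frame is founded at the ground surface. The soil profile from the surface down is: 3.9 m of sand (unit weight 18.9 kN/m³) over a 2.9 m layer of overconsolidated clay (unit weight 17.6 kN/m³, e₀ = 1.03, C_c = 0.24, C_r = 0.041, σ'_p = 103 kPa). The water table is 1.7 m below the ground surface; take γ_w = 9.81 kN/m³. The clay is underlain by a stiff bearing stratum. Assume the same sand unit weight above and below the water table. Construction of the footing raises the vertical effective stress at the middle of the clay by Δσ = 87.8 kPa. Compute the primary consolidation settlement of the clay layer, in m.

S_c ≈ 0.0695 m

Mid-depth of clay below the ground surface: z = 3.9 + 2.9/2 = 5.35 m.
Total vertical stress at mid-clay: σ_v = 18.9×3.9 + 17.6×1.45 = 99.23 kPa.
Pore pressure: u = 9.81×(5.35 − 1.7) = 35.806 kPa.
Initial effective stress: σ'_0 = σ_v − u = 99.23 − 35.806 = 63.424 kPa.
Final effective stress: σ'_f = 63.424 + 87.8 = 151.22 kPa.
σ'_f = 151.22 > σ'_p = 103 kPa, so the stress path crosses the preconsolidation pressure — recompression up to σ'_p, then virgin compression beyond:
S_c = H/(1+e₀)·[C_r·log₁₀(σ'_p/σ'_0) + C_c·log₁₀(σ'_f/σ'_p)]
    = 2.9/2.03 × [0.041×log₁₀(103/63.424) + 0.24×log₁₀(151.22/103)]
    = 1.4286 × [0.0086339 + 0.040025] = 0.06951 m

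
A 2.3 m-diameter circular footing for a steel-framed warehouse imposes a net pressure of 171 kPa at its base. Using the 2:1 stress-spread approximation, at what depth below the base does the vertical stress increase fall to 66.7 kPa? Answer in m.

2:1 spreading — at depth z the loaded area has grown by z in each plan dimension:
qD²/(D+z)² = Δσ_z ⇒ z = D(√(q/Δσ_z) − 1) = 2.3×(√(171/66.7) − 1) = 1.383 m

z ≈ 1.38 m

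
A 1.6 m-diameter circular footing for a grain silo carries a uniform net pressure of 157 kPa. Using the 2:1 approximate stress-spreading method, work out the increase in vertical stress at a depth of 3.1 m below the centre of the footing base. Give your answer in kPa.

By the 2:1 method the load spreads at 1 horizontal : 2 vertical, so at depth z the loaded area has grown by z in each plan dimension:
Δσ ≈ qD²/(D+z)² = 157×1.6²/(1.6+3.1)² = 18.195 kPa

Δσ_z ≈ 18.2 kPa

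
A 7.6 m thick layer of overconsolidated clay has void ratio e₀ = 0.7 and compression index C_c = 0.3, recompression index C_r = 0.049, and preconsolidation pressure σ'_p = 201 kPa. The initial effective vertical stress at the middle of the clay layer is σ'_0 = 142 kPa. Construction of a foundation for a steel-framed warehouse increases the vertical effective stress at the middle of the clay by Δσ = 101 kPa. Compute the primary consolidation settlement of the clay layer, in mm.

Final effective stress: σ'_f = 142 + 101 = 243 kPa.
σ'_f = 243 > σ'_p = 201 kPa, so the stress path crosses the preconsolidation pressure — recompression up to σ'_p, then virgin compression beyond:
S_c = H/(1+e₀)·[C_r·log₁₀(σ'_p/σ'_0) + C_c·log₁₀(σ'_f/σ'_p)]
    = 7.6/1.7 × [0.049×log₁₀(201/142) + 0.3×log₁₀(243/201)]
    = 4.4706 × [0.0073945 + 0.024723] = 0.1436 m

S_c ≈ 144 mm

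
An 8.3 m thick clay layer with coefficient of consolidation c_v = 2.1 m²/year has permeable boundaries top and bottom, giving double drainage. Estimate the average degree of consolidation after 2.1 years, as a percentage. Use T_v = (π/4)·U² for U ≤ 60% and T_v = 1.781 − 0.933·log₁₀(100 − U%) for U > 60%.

U ≈ 57.1 %

Drainage path length: H_d = H/2 = 4.15 m (double drainage).
T_v = c_v·t/H_d² = 2.1×2.1/4.15² = 0.25606.
T_v = 0.25606 corresponds to the U ≤ 60% branch:
U = √(4T_v/π) = 0.571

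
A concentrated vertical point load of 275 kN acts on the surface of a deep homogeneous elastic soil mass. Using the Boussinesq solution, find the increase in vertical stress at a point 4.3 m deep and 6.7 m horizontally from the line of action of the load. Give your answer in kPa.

Boussinesq vertical stress below a point load on an elastic half-space:
Δσ_z = 3P/(2πz²) · [1 + (r/z)²]^(−5/2)
r/z = 6.7/4.3 = 1.5581; [1+(r/z)²]^(−5/2) = 0.045969.
Δσ_z = 3×275/(2π×4.3²) × 0.045969 = 7.1013 × 0.045969 = 0.3264 kPa

Δσ_z ≈ 0.326 kPa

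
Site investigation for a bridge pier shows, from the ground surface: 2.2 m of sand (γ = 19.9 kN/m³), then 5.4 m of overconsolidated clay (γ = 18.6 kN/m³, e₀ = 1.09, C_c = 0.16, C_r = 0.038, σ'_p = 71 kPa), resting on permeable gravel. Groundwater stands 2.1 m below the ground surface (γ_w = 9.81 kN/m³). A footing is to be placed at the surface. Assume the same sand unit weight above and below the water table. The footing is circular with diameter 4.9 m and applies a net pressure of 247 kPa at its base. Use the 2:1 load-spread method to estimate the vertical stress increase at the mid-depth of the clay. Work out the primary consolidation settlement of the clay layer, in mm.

S_c ≈ 109 mm

Mid-depth of clay below the ground surface: z = 2.2 + 5.4/2 = 4.9 m.
Total vertical stress at mid-clay: σ_v = 19.9×2.2 + 18.6×2.7 = 94 kPa.
Pore pressure: u = 9.81×(4.9 − 2.1) = 27.468 kPa.
Initial effective stress: σ'_0 = σ_v − u = 94 − 27.468 = 66.532 kPa.
Stress increase at mid-clay by the 2:1 spreading method:
Δσ ≈ qD²/(D+z)² = 247×4.9²/(4.9+4.9)² = 61.75 kPa
Final effective stress: σ'_f = 66.532 + 61.75 = 128.28 kPa.
σ'_f = 128.28 > σ'_p = 71 kPa, so the stress path crosses the preconsolidation pressure — recompression up to σ'_p, then virgin compression beyond:
S_c = H/(1+e₀)·[C_r·log₁₀(σ'_p/σ'_0) + C_c·log₁₀(σ'_f/σ'_p)]
    = 5.4/2.09 × [0.038×log₁₀(71/66.532) + 0.16×log₁₀(128.28/71)]
    = 2.5837 × [0.0010727 + 0.041104] = 0.109 m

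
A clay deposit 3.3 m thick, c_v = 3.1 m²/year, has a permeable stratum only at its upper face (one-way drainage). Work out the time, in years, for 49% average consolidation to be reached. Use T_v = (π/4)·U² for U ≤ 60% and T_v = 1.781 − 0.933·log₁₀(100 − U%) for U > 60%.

Drainage path length: H_d = H = 3.3 m (single drainage).
U ≤ 60%: T_v = (π/4)·U² = (π/4)×0.49² = 0.18857.
t = T_v·H_d²/c_v = 0.18857×3.3²/3.1 = 0.6624 years.

t ≈ 0.662 years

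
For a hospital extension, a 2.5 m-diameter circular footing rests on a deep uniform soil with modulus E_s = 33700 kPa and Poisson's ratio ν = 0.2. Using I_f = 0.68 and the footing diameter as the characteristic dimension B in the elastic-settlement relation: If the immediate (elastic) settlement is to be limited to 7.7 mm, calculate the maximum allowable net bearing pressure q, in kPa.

q ≈ 159 kPa

S_e = q·B·(1−ν²)/E_s · I_f  ⇒  q = S_e·E_s / (B·(1−ν²)·I_f).
q = 0.0077 × 33700 / (2.5 × 0.96 × 0.68) = 159 kPa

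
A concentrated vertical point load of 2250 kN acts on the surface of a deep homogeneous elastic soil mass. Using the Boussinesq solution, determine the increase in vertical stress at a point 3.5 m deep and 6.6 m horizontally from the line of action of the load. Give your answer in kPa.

Boussinesq vertical stress below a point load on an elastic half-space:
Δσ_z = 3P/(2πz²) · [1 + (r/z)²]^(−5/2)
r/z = 6.6/3.5 = 1.8857; [1+(r/z)²]^(−5/2) = 0.022571.
Δσ_z = 3×2250/(2π×3.5²) × 0.022571 = 87.698 × 0.022571 = 1.979 kPa

Δσ_z ≈ 1.98 kPa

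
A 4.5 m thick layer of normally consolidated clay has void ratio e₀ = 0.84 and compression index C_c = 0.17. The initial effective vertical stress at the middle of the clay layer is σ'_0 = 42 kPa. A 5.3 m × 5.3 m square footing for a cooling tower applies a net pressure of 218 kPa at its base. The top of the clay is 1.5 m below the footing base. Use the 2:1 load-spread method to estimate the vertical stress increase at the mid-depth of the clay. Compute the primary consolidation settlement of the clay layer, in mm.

S_c ≈ 185 mm

Mid-depth of clay below the footing base: z = 1.5 + 4.5/2 = 3.75 m.
Stress increase at mid-clay by the 2:1 spreading method:
Δσ = qBL/((B+z)(L+z)) = 218×5.3×5.3/((5.3+3.75)(5.3+3.75)) = 74.767 kPa
Final effective stress: σ'_f = σ'_0 + Δσ = 42 + 74.767 = 116.77 kPa.
Normally consolidated clay, so the full stress increment lies on the virgin compression line:
S_c = C_c·H/(1+e₀)·log₁₀(σ'_f/σ'_0) = 0.17×4.5/(1+0.84)×log₁₀(116.77/42)
    = 0.41576 × 0.44408 = 0.1846 m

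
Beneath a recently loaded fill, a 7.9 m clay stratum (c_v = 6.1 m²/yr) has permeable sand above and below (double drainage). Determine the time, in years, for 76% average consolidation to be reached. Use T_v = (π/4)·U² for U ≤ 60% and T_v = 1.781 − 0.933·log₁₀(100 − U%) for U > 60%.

t ≈ 1.26 years

Drainage path length: H_d = H/2 = 3.95 m (double drainage).
U > 60%: T_v = 1.781 − 0.933·log₁₀(100 − 76) = 0.49326.
t = T_v·H_d²/c_v = 0.49326×3.95²/6.1 = 1.262 years.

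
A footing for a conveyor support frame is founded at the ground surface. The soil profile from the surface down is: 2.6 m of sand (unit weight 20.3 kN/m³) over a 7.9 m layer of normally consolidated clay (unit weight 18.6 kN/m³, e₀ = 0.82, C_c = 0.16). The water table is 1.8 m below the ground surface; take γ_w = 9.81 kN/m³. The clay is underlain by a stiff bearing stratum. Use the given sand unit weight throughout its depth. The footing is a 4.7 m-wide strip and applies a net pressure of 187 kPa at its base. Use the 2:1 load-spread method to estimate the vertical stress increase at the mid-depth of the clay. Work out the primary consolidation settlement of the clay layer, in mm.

S_c ≈ 206 mm

Mid-depth of clay below the ground surface: z = 2.6 + 7.9/2 = 6.55 m.
Total vertical stress at mid-clay: σ_v = 20.3×2.6 + 18.6×3.95 = 126.25 kPa.
Pore pressure: u = 9.81×(6.55 − 1.8) = 46.598 kPa.
Initial effective stress: σ'_0 = σ_v − u = 126.25 − 46.598 = 79.652 kPa.
Stress increase at mid-clay by the 2:1 spreading method:
Δσ = qB/(B+z) = 187×4.7/(4.7+6.55) = 78.124 kPa
Final effective stress: σ'_f = σ'_0 + Δσ = 79.652 + 78.124 = 157.78 kPa.
Normally consolidated clay, so the full stress increment lies on the virgin compression line:
S_c = C_c·H/(1+e₀)·log₁₀(σ'_f/σ'_0) = 0.16×7.9/(1+0.82)×log₁₀(157.78/79.652)
    = 0.69451 × 0.29686 = 0.2062 m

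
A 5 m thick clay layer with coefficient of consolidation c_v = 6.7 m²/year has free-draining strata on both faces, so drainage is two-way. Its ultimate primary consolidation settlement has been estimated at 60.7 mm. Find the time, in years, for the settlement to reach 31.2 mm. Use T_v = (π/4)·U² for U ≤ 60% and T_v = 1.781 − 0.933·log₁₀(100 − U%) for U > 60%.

t ≈ 0.194 years

Drainage path length: H_d = H/2 = 2.5 m (double drainage).
U = S(t)/S_ult = 31.2/60.7 = 0.514.
U ≤ 60%: T_v = (π/4)·U² = (π/4)×0.514² = 0.2075.
t = T_v·H_d²/c_v = 0.2075×2.5²/6.7 = 0.1936 years.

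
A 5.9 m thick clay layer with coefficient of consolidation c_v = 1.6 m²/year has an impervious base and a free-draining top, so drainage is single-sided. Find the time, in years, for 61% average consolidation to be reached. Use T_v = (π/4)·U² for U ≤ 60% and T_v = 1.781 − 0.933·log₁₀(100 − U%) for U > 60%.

Drainage path length: H_d = H = 5.9 m (single drainage).
U > 60%: T_v = 1.781 − 0.933·log₁₀(100 − 61) = 0.29654.
t = T_v·H_d²/c_v = 0.29654×5.9²/1.6 = 6.452 years.

t ≈ 6.45 years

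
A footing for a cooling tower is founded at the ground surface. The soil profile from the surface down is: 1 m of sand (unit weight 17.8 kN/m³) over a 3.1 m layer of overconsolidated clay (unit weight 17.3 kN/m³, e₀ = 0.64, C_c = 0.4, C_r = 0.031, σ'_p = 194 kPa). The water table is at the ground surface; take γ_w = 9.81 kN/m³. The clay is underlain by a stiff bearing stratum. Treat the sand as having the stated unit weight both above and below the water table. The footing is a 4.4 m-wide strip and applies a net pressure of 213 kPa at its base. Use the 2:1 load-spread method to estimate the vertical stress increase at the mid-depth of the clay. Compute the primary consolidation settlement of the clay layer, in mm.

Mid-depth of clay below the ground surface: z = 1 + 3.1/2 = 2.55 m.
Total vertical stress at mid-clay: σ_v = 17.8×1 + 17.3×1.55 = 44.615 kPa.
Pore pressure: u = 9.81×(2.55 − 0) = 25.015 kPa.
Initial effective stress: σ'_0 = σ_v − u = 44.615 − 25.015 = 19.6 kPa.
Stress increase at mid-clay by the 2:1 spreading method:
Δσ = qB/(B+z) = 213×4.4/(4.4+2.55) = 134.85 kPa
Final effective stress: σ'_f = 19.6 + 134.85 = 154.45 kPa.
σ'_f = 154.45 ≤ σ'_p = 194 kPa, so the clay remains overconsolidated and only the recompression index applies:
S_c = C_r·H/(1+e₀)·log₁₀(σ'_f/σ'_0) = 0.031×3.1/1.64×log₁₀(154.45/19.6)
    = 0.058596 × 0.89653 = 0.05253 m

S_c ≈ 52.5 mm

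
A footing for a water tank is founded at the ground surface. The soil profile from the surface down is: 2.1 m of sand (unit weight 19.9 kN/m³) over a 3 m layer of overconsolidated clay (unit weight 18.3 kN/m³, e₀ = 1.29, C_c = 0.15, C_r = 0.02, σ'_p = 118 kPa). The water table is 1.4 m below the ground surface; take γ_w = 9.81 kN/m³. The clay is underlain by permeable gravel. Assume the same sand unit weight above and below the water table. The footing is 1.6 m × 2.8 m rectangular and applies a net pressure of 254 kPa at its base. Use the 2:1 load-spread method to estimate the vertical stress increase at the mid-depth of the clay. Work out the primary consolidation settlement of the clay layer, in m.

Mid-depth of clay below the ground surface: z = 2.1 + 3/2 = 3.6 m.
Total vertical stress at mid-clay: σ_v = 19.9×2.1 + 18.3×1.5 = 69.24 kPa.
Pore pressure: u = 9.81×(3.6 − 1.4) = 21.582 kPa.
Initial effective stress: σ'_0 = σ_v − u = 69.24 − 21.582 = 47.658 kPa.
Stress increase at mid-clay by the 2:1 spreading method:
Δσ = qBL/((B+z)(L+z)) = 254×1.6×2.8/((1.6+3.6)(2.8+3.6)) = 34.192 kPa
Final effective stress: σ'_f = 47.658 + 34.192 = 81.85 kPa.
σ'_f = 81.85 ≤ σ'_p = 118 kPa, so the clay remains overconsolidated and only the recompression index applies:
S_c = C_r·H/(1+e₀)·log₁₀(σ'_f/σ'_0) = 0.02×3/2.29×log₁₀(81.85/47.658)
    = 0.0262 × 0.23488 = 0.006154 m

S_c ≈ 0.00615 m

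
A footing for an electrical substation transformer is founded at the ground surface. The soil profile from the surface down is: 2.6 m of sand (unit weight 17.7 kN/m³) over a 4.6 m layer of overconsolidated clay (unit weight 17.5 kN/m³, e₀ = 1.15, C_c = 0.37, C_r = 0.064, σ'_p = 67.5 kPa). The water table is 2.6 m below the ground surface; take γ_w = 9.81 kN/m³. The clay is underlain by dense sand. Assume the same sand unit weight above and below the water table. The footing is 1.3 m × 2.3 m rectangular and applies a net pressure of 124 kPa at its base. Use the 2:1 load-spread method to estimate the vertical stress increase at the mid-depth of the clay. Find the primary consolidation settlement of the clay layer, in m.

S_c ≈ 0.0257 m

Mid-depth of clay below the ground surface: z = 2.6 + 4.6/2 = 4.9 m.
Total vertical stress at mid-clay: σ_v = 17.7×2.6 + 17.5×2.3 = 86.27 kPa.
Pore pressure: u = 9.81×(4.9 − 2.6) = 22.563 kPa.
Initial effective stress: σ'_0 = σ_v − u = 86.27 − 22.563 = 63.707 kPa.
Stress increase at mid-clay by the 2:1 spreading method:
Δσ = qBL/((B+z)(L+z)) = 124×1.3×2.3/((1.3+4.9)(2.3+4.9)) = 8.3056 kPa
Final effective stress: σ'_f = 63.707 + 8.3056 = 72.013 kPa.
σ'_f = 72.013 > σ'_p = 67.5 kPa, so the stress path crosses the preconsolidation pressure — recompression up to σ'_p, then virgin compression beyond:
S_c = H/(1+e₀)·[C_r·log₁₀(σ'_p/σ'_0) + C_c·log₁₀(σ'_f/σ'_p)]
    = 4.6/2.15 × [0.064×log₁₀(67.5/63.707) + 0.37×log₁₀(72.013/67.5)]
    = 2.1395 × [0.0016075 + 0.0104] = 0.02569 m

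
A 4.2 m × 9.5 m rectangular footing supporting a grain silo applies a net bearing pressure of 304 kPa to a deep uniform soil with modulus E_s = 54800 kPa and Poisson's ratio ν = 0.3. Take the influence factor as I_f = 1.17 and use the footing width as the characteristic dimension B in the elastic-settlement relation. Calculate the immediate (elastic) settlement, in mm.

Immediate (elastic) settlement: S_e = q·B·(1−ν²)/E_s · I_f.
S_e = 304 × 4.2 × (1 − 0.3²) / 54800 × 1.17
    = 304 × 4.2 × 0.91 / 54800 × 1.17
    = 0.02481 m = 24.81 mm

S_e ≈ 24.8 mm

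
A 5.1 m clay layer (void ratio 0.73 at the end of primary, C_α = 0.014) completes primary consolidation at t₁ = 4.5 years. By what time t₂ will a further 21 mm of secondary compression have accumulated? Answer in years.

t₂ ≈ 14.5 years

S_s = C_α·H/(1+e_p)·log₁₀(t₂/t₁) ⇒ log₁₀(t₂/t₁) = S_s·(1+e_p)/(C_α·H).
log₁₀(t₂/t₁) = 0.021 × (1+0.73) / (0.014×5.1) = 0.5088
t₂ = t₁ × 10^0.5088 = 4.5 × 3.227 = 14.52 years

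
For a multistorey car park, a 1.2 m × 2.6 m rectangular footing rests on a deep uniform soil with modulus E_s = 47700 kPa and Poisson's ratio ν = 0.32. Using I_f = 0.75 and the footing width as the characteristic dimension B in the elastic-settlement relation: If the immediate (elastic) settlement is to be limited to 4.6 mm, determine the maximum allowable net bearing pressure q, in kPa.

q ≈ 272 kPa

S_e = q·B·(1−ν²)/E_s · I_f  ⇒  q = S_e·E_s / (B·(1−ν²)·I_f).
q = 0.0046 × 47700 / (1.2 × 0.8976 × 0.75) = 271.6 kPa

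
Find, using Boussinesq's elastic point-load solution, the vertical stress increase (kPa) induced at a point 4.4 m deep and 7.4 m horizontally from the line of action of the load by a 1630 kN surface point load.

Boussinesq vertical stress below a point load on an elastic half-space:
Δσ_z = 3P/(2πz²) · [1 + (r/z)²]^(−5/2)
r/z = 7.4/4.4 = 1.6818; [1+(r/z)²]^(−5/2) = 0.034868.
Δσ_z = 3×1630/(2π×4.4²) × 0.034868 = 40.2 × 0.034868 = 1.402 kPa

Δσ_z ≈ 1.4 kPa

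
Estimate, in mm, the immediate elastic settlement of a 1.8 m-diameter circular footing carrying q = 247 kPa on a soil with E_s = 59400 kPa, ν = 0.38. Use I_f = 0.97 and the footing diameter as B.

Immediate (elastic) settlement: S_e = q·B·(1−ν²)/E_s · I_f.
S_e = 247 × 1.8 × (1 − 0.38²) / 59400 × 0.97
    = 247 × 1.8 × 0.8556 / 59400 × 0.97
    = 0.006212 m = 6.212 mm

S_e ≈ 6.21 mm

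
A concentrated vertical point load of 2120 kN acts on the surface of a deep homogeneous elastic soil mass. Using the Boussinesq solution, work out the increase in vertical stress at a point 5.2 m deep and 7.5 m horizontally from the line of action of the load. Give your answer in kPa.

Boussinesq vertical stress below a point load on an elastic half-space:
Δσ_z = 3P/(2πz²) · [1 + (r/z)²]^(−5/2)
r/z = 7.5/5.2 = 1.4423; [1+(r/z)²]^(−5/2) = 0.060053.
Δσ_z = 3×2120/(2π×5.2²) × 0.060053 = 37.434 × 0.060053 = 2.248 kPa

Δσ_z ≈ 2.25 kPa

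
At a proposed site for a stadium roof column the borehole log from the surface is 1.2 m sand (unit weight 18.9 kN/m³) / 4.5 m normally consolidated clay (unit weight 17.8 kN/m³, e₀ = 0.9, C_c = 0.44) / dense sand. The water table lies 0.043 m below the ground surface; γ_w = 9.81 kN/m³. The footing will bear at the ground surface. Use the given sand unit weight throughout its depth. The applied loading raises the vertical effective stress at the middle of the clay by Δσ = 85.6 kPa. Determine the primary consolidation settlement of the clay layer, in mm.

S_c ≈ 618 mm

Mid-depth of clay below the ground surface: z = 1.2 + 4.5/2 = 3.45 m.
Total vertical stress at mid-clay: σ_v = 18.9×1.2 + 17.8×2.25 = 62.73 kPa.
Pore pressure: u = 9.81×(3.45 − 0.043) = 33.423 kPa.
Initial effective stress: σ'_0 = σ_v − u = 62.73 − 33.423 = 29.307 kPa.
Final effective stress: σ'_f = σ'_0 + Δσ = 29.307 + 85.6 = 114.91 kPa.
Normally consolidated clay, so the full stress increment lies on the virgin compression line:
S_c = C_c·H/(1+e₀)·log₁₀(σ'_f/σ'_0) = 0.44×4.5/(1+0.9)×log₁₀(114.91/29.307)
    = 1.0421 × 0.59339 = 0.6184 m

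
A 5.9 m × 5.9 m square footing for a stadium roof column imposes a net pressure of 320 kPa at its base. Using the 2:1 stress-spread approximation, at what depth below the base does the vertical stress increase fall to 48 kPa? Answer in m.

2:1 spreading — at depth z the loaded area has grown by z in each plan dimension:
qB²/(B+z)² = Δσ_z ⇒ z = B(√(q/Δσ_z) − 1) = 5.9×(√(320/48) − 1) = 9.334 m

z ≈ 9.33 m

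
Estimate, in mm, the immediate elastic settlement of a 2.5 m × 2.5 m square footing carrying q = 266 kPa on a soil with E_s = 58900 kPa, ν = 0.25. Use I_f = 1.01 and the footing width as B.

Immediate (elastic) settlement: S_e = q·B·(1−ν²)/E_s · I_f.
S_e = 266 × 2.5 × (1 − 0.25²) / 58900 × 1.01
    = 266 × 2.5 × 0.9375 / 58900 × 1.01
    = 0.01069 m = 10.69 mm

S_e ≈ 10.7 mm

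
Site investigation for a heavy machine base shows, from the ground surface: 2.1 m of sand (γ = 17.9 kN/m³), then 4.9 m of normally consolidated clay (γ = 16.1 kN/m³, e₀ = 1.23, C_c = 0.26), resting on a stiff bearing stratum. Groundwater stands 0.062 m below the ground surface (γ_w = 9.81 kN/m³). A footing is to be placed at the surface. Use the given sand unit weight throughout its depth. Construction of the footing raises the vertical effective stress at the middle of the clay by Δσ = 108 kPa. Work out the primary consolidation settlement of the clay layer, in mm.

Mid-depth of clay below the ground surface: z = 2.1 + 4.9/2 = 4.55 m.
Total vertical stress at mid-clay: σ_v = 17.9×2.1 + 16.1×2.45 = 77.035 kPa.
Pore pressure: u = 9.81×(4.55 − 0.062) = 44.027 kPa.
Initial effective stress: σ'_0 = σ_v − u = 77.035 − 44.027 = 33.008 kPa.
Final effective stress: σ'_f = σ'_0 + Δσ = 33.008 + 108 = 141.01 kPa.
Normally consolidated clay, so the full stress increment lies on the virgin compression line:
S_c = C_c·H/(1+e₀)·log₁₀(σ'_f/σ'_0) = 0.26×4.9/(1+1.23)×log₁₀(141.01/33.008)
    = 0.5713 × 0.63063 = 0.3603 m

S_c ≈ 360 mm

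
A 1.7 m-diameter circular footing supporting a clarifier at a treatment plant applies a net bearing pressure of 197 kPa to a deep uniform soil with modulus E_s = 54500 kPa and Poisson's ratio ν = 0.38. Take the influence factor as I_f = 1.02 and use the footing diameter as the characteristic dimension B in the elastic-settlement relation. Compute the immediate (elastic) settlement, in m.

S_e ≈ 0.00536 m

Immediate (elastic) settlement: S_e = q·B·(1−ν²)/E_s · I_f.
S_e = 197 × 1.7 × (1 − 0.38²) / 54500 × 1.02
    = 197 × 1.7 × 0.8556 / 54500 × 1.02
    = 0.005363 m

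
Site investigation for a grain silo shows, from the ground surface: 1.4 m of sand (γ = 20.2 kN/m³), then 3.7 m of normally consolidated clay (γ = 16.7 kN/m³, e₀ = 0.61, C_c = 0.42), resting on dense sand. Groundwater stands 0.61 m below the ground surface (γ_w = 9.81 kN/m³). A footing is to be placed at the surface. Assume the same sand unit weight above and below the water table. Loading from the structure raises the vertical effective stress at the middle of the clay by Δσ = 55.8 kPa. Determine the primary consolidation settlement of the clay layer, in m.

Mid-depth of clay below the ground surface: z = 1.4 + 3.7/2 = 3.25 m.
Total vertical stress at mid-clay: σ_v = 20.2×1.4 + 16.7×1.85 = 59.175 kPa.
Pore pressure: u = 9.81×(3.25 − 0.61) = 25.898 kPa.
Initial effective stress: σ'_0 = σ_v − u = 59.175 − 25.898 = 33.277 kPa.
Final effective stress: σ'_f = σ'_0 + Δσ = 33.277 + 55.8 = 89.077 kPa.
Normally consolidated clay, so the full stress increment lies on the virgin compression line:
S_c = C_c·H/(1+e₀)·log₁₀(σ'_f/σ'_0) = 0.42×3.7/(1+0.61)×log₁₀(89.077/33.277)
    = 0.96522 × 0.42762 = 0.4127 m

S_c ≈ 0.413 m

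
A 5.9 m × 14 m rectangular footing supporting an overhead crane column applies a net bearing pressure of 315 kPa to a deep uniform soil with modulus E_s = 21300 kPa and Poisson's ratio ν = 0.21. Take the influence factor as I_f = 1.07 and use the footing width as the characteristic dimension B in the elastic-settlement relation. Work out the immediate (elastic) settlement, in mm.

S_e ≈ 89.2 mm

Immediate (elastic) settlement: S_e = q·B·(1−ν²)/E_s · I_f.
S_e = 315 × 5.9 × (1 − 0.21²) / 21300 × 1.07
    = 315 × 5.9 × 0.9559 / 21300 × 1.07
    = 0.08924 m = 89.24 mm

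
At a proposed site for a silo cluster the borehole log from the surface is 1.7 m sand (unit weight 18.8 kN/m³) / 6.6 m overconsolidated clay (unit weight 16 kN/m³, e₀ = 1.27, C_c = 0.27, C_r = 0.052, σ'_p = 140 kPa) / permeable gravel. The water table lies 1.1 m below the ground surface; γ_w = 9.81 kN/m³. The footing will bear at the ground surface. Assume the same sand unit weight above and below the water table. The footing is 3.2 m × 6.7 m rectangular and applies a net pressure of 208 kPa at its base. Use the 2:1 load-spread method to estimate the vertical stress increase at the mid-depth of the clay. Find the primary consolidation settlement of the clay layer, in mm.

Mid-depth of clay below the ground surface: z = 1.7 + 6.6/2 = 5 m.
Total vertical stress at mid-clay: σ_v = 18.8×1.7 + 16×3.3 = 84.76 kPa.
Pore pressure: u = 9.81×(5 − 1.1) = 38.259 kPa.
Initial effective stress: σ'_0 = σ_v − u = 84.76 − 38.259 = 46.501 kPa.
Stress increase at mid-clay by the 2:1 spreading method:
Δσ = qBL/((B+z)(L+z)) = 208×3.2×6.7/((3.2+5)(6.7+5)) = 46.482 kPa
Final effective stress: σ'_f = 46.501 + 46.482 = 92.983 kPa.
σ'_f = 92.983 ≤ σ'_p = 140 kPa, so the clay remains overconsolidated and only the recompression index applies:
S_c = C_r·H/(1+e₀)·log₁₀(σ'_f/σ'_0) = 0.052×6.6/2.27×log₁₀(92.983/46.501)
    = 0.15119 × 0.30094 = 0.0455 m

S_c ≈ 45.5 mm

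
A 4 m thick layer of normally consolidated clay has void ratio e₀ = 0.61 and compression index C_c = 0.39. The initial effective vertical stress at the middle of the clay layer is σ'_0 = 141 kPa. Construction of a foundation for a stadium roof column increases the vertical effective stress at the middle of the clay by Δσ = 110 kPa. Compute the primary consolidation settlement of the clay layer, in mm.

S_c ≈ 243 mm

Final effective stress: σ'_f = σ'_0 + Δσ = 141 + 110 = 251 kPa.
Normally consolidated clay, so the full stress increment lies on the virgin compression line:
S_c = C_c·H/(1+e₀)·log₁₀(σ'_f/σ'_0) = 0.39×4/(1+0.61)×log₁₀(251/141)
    = 0.96894 × 0.25045 = 0.2427 m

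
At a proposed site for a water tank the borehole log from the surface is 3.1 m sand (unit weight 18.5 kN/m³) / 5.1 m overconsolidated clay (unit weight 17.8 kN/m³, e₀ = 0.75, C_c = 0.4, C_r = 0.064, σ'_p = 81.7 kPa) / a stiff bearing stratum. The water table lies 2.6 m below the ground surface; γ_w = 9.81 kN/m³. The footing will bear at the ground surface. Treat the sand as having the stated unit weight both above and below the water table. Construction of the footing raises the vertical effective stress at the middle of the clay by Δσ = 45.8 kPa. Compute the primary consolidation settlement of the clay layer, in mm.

S_c ≈ 198 mm

Mid-depth of clay below the ground surface: z = 3.1 + 5.1/2 = 5.65 m.
Total vertical stress at mid-clay: σ_v = 18.5×3.1 + 17.8×2.55 = 102.74 kPa.
Pore pressure: u = 9.81×(5.65 − 2.6) = 29.921 kPa.
Initial effective stress: σ'_0 = σ_v − u = 102.74 − 29.921 = 72.819 kPa.
Final effective stress: σ'_f = 72.819 + 45.8 = 118.62 kPa.
σ'_f = 118.62 > σ'_p = 81.7 kPa, so the stress path crosses the preconsolidation pressure — recompression up to σ'_p, then virgin compression beyond:
S_c = H/(1+e₀)·[C_r·log₁₀(σ'_p/σ'_0) + C_c·log₁₀(σ'_f/σ'_p)]
    = 5.1/1.75 × [0.064×log₁₀(81.7/72.819) + 0.4×log₁₀(118.62/81.7)]
    = 2.9143 × [0.0031986 + 0.064774] = 0.1981 m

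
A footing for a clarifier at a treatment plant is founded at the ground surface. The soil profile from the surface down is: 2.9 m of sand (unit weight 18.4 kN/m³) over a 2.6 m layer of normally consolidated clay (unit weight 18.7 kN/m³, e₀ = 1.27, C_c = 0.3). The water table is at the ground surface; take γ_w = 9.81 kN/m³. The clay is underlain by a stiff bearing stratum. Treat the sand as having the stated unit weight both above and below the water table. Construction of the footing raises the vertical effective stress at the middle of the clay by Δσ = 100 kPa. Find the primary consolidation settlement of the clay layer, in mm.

S_c ≈ 197 mm

Mid-depth of clay below the ground surface: z = 2.9 + 2.6/2 = 4.2 m.
Total vertical stress at mid-clay: σ_v = 18.4×2.9 + 18.7×1.3 = 77.67 kPa.
Pore pressure: u = 9.81×(4.2 − 0) = 41.202 kPa.
Initial effective stress: σ'_0 = σ_v − u = 77.67 − 41.202 = 36.468 kPa.
Final effective stress: σ'_f = σ'_0 + Δσ = 36.468 + 100 = 136.47 kPa.
Normally consolidated clay, so the full stress increment lies on the virgin compression line:
S_c = C_c·H/(1+e₀)·log₁₀(σ'_f/σ'_0) = 0.3×2.6/(1+1.27)×log₁₀(136.47/36.468)
    = 0.34361 × 0.57313 = 0.1969 m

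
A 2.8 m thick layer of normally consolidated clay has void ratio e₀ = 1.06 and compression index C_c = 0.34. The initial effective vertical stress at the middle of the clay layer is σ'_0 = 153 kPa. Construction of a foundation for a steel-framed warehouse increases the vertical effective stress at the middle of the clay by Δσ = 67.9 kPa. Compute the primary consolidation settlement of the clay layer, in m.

Final effective stress: σ'_f = σ'_0 + Δσ = 153 + 67.9 = 220.9 kPa.
Normally consolidated clay, so the full stress increment lies on the virgin compression line:
S_c = C_c·H/(1+e₀)·log₁₀(σ'_f/σ'_0) = 0.34×2.8/(1+1.06)×log₁₀(220.9/153)
    = 0.46214 × 0.1595 = 0.07371 m

S_c ≈ 0.0737 m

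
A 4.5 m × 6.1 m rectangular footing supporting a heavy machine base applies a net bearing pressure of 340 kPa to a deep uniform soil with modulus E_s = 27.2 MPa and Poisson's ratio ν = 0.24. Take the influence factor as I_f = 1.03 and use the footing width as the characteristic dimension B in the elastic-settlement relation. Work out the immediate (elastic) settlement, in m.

S_e ≈ 0.0546 m

Immediate (elastic) settlement: S_e = q·B·(1−ν²)/E_s · I_f.
E_s = 27.2 MPa = 27200 kPa.
S_e = 340 × 4.5 × (1 − 0.24²) / 27200 × 1.03
    = 340 × 4.5 × 0.9424 / 27200 × 1.03
    = 0.0546 m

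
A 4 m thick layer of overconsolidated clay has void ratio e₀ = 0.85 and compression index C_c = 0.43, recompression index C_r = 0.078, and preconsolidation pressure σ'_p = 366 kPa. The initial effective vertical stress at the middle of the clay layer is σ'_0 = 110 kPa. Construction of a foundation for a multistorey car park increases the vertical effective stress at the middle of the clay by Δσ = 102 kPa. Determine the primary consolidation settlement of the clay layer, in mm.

S_c ≈ 48.1 mm

Final effective stress: σ'_f = 110 + 102 = 212 kPa.
σ'_f = 212 ≤ σ'_p = 366 kPa, so the clay remains overconsolidated and only the recompression index applies:
S_c = C_r·H/(1+e₀)·log₁₀(σ'_f/σ'_0) = 0.078×4/1.85×log₁₀(212/110)
    = 0.16865 × 0.28494 = 0.04806 m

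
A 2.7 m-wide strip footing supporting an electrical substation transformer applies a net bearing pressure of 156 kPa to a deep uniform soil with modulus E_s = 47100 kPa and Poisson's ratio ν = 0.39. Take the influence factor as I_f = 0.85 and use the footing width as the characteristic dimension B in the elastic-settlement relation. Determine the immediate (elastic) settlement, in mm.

Immediate (elastic) settlement: S_e = q·B·(1−ν²)/E_s · I_f.
S_e = 156 × 2.7 × (1 − 0.39²) / 47100 × 0.85
    = 156 × 2.7 × 0.8479 / 47100 × 0.85
    = 0.006445 m = 6.445 mm

S_e ≈ 6.45 mm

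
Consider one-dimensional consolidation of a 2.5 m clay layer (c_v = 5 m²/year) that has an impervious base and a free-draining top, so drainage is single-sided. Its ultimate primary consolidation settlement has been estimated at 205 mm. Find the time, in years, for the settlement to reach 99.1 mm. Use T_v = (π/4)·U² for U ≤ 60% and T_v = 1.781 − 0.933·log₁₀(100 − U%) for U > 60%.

t ≈ 0.229 years

Drainage path length: H_d = H = 2.5 m (single drainage).
U = S(t)/S_ult = 99.1/205 = 0.4834.
U ≤ 60%: T_v = (π/4)·U² = (π/4)×0.48341² = 0.18354.
t = T_v·H_d²/c_v = 0.18354×2.5²/5 = 0.2294 years.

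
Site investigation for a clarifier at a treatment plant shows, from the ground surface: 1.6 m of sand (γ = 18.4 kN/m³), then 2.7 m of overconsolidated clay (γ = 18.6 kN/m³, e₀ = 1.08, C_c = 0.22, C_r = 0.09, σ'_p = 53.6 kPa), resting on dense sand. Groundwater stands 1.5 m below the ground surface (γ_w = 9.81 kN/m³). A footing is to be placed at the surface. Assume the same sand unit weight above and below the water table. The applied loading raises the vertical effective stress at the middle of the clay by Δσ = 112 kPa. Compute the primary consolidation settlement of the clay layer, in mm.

S_c ≈ 144 mm

Mid-depth of clay below the ground surface: z = 1.6 + 2.7/2 = 2.95 m.
Total vertical stress at mid-clay: σ_v = 18.4×1.6 + 18.6×1.35 = 54.55 kPa.
Pore pressure: u = 9.81×(2.95 − 1.5) = 14.225 kPa.
Initial effective stress: σ'_0 = σ_v − u = 54.55 − 14.225 = 40.325 kPa.
Final effective stress: σ'_f = 40.325 + 112 = 152.32 kPa.
σ'_f = 152.32 > σ'_p = 53.6 kPa, so the stress path crosses the preconsolidation pressure — recompression up to σ'_p, then virgin compression beyond:
S_c = H/(1+e₀)·[C_r·log₁₀(σ'_p/σ'_0) + C_c·log₁₀(σ'_f/σ'_p)]
    = 2.7/2.08 × [0.09×log₁₀(53.6/40.325) + 0.22×log₁₀(152.32/53.6)]
    = 1.2981 × [0.011123 + 0.09979] = 0.144 m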